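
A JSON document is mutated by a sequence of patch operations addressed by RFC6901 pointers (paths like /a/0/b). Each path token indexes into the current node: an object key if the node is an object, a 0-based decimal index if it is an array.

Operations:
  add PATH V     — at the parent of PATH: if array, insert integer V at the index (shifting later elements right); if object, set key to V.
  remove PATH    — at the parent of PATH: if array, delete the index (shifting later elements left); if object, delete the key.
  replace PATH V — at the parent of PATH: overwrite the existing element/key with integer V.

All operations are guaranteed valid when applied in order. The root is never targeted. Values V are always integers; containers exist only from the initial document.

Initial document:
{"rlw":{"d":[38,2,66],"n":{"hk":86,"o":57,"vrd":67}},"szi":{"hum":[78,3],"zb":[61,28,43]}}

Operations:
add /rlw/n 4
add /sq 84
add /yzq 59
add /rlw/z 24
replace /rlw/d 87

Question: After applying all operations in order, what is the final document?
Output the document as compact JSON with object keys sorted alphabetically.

Answer: {"rlw":{"d":87,"n":4,"z":24},"sq":84,"szi":{"hum":[78,3],"zb":[61,28,43]},"yzq":59}

Derivation:
After op 1 (add /rlw/n 4): {"rlw":{"d":[38,2,66],"n":4},"szi":{"hum":[78,3],"zb":[61,28,43]}}
After op 2 (add /sq 84): {"rlw":{"d":[38,2,66],"n":4},"sq":84,"szi":{"hum":[78,3],"zb":[61,28,43]}}
After op 3 (add /yzq 59): {"rlw":{"d":[38,2,66],"n":4},"sq":84,"szi":{"hum":[78,3],"zb":[61,28,43]},"yzq":59}
After op 4 (add /rlw/z 24): {"rlw":{"d":[38,2,66],"n":4,"z":24},"sq":84,"szi":{"hum":[78,3],"zb":[61,28,43]},"yzq":59}
After op 5 (replace /rlw/d 87): {"rlw":{"d":87,"n":4,"z":24},"sq":84,"szi":{"hum":[78,3],"zb":[61,28,43]},"yzq":59}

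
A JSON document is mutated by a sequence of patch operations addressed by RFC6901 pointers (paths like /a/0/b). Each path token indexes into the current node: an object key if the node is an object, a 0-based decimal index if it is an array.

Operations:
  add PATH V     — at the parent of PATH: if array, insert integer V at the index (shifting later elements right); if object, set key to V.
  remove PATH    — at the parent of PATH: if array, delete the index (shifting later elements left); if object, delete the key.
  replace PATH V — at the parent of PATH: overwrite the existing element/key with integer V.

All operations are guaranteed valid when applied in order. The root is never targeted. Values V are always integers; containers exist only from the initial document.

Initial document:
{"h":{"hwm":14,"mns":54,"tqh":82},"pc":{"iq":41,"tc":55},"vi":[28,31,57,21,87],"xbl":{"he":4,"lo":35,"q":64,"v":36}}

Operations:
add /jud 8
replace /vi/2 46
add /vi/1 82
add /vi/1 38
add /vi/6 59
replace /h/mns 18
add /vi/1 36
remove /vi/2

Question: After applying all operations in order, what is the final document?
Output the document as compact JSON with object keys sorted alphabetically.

Answer: {"h":{"hwm":14,"mns":18,"tqh":82},"jud":8,"pc":{"iq":41,"tc":55},"vi":[28,36,82,31,46,21,59,87],"xbl":{"he":4,"lo":35,"q":64,"v":36}}

Derivation:
After op 1 (add /jud 8): {"h":{"hwm":14,"mns":54,"tqh":82},"jud":8,"pc":{"iq":41,"tc":55},"vi":[28,31,57,21,87],"xbl":{"he":4,"lo":35,"q":64,"v":36}}
After op 2 (replace /vi/2 46): {"h":{"hwm":14,"mns":54,"tqh":82},"jud":8,"pc":{"iq":41,"tc":55},"vi":[28,31,46,21,87],"xbl":{"he":4,"lo":35,"q":64,"v":36}}
After op 3 (add /vi/1 82): {"h":{"hwm":14,"mns":54,"tqh":82},"jud":8,"pc":{"iq":41,"tc":55},"vi":[28,82,31,46,21,87],"xbl":{"he":4,"lo":35,"q":64,"v":36}}
After op 4 (add /vi/1 38): {"h":{"hwm":14,"mns":54,"tqh":82},"jud":8,"pc":{"iq":41,"tc":55},"vi":[28,38,82,31,46,21,87],"xbl":{"he":4,"lo":35,"q":64,"v":36}}
After op 5 (add /vi/6 59): {"h":{"hwm":14,"mns":54,"tqh":82},"jud":8,"pc":{"iq":41,"tc":55},"vi":[28,38,82,31,46,21,59,87],"xbl":{"he":4,"lo":35,"q":64,"v":36}}
After op 6 (replace /h/mns 18): {"h":{"hwm":14,"mns":18,"tqh":82},"jud":8,"pc":{"iq":41,"tc":55},"vi":[28,38,82,31,46,21,59,87],"xbl":{"he":4,"lo":35,"q":64,"v":36}}
After op 7 (add /vi/1 36): {"h":{"hwm":14,"mns":18,"tqh":82},"jud":8,"pc":{"iq":41,"tc":55},"vi":[28,36,38,82,31,46,21,59,87],"xbl":{"he":4,"lo":35,"q":64,"v":36}}
After op 8 (remove /vi/2): {"h":{"hwm":14,"mns":18,"tqh":82},"jud":8,"pc":{"iq":41,"tc":55},"vi":[28,36,82,31,46,21,59,87],"xbl":{"he":4,"lo":35,"q":64,"v":36}}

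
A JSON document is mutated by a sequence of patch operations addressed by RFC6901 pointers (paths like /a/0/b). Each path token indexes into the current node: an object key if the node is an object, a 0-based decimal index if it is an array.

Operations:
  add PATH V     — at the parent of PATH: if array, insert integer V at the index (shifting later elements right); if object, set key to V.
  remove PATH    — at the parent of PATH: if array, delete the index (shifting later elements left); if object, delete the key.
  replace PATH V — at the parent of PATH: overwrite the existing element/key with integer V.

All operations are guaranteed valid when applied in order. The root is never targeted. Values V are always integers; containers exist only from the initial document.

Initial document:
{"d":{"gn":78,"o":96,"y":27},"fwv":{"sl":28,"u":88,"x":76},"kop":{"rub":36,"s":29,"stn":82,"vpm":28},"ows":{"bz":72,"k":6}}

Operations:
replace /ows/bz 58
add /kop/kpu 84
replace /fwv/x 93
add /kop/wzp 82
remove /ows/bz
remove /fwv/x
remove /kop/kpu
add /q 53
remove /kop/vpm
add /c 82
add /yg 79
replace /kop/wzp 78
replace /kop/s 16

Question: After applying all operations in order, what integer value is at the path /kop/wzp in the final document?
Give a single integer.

Answer: 78

Derivation:
After op 1 (replace /ows/bz 58): {"d":{"gn":78,"o":96,"y":27},"fwv":{"sl":28,"u":88,"x":76},"kop":{"rub":36,"s":29,"stn":82,"vpm":28},"ows":{"bz":58,"k":6}}
After op 2 (add /kop/kpu 84): {"d":{"gn":78,"o":96,"y":27},"fwv":{"sl":28,"u":88,"x":76},"kop":{"kpu":84,"rub":36,"s":29,"stn":82,"vpm":28},"ows":{"bz":58,"k":6}}
After op 3 (replace /fwv/x 93): {"d":{"gn":78,"o":96,"y":27},"fwv":{"sl":28,"u":88,"x":93},"kop":{"kpu":84,"rub":36,"s":29,"stn":82,"vpm":28},"ows":{"bz":58,"k":6}}
After op 4 (add /kop/wzp 82): {"d":{"gn":78,"o":96,"y":27},"fwv":{"sl":28,"u":88,"x":93},"kop":{"kpu":84,"rub":36,"s":29,"stn":82,"vpm":28,"wzp":82},"ows":{"bz":58,"k":6}}
After op 5 (remove /ows/bz): {"d":{"gn":78,"o":96,"y":27},"fwv":{"sl":28,"u":88,"x":93},"kop":{"kpu":84,"rub":36,"s":29,"stn":82,"vpm":28,"wzp":82},"ows":{"k":6}}
After op 6 (remove /fwv/x): {"d":{"gn":78,"o":96,"y":27},"fwv":{"sl":28,"u":88},"kop":{"kpu":84,"rub":36,"s":29,"stn":82,"vpm":28,"wzp":82},"ows":{"k":6}}
After op 7 (remove /kop/kpu): {"d":{"gn":78,"o":96,"y":27},"fwv":{"sl":28,"u":88},"kop":{"rub":36,"s":29,"stn":82,"vpm":28,"wzp":82},"ows":{"k":6}}
After op 8 (add /q 53): {"d":{"gn":78,"o":96,"y":27},"fwv":{"sl":28,"u":88},"kop":{"rub":36,"s":29,"stn":82,"vpm":28,"wzp":82},"ows":{"k":6},"q":53}
After op 9 (remove /kop/vpm): {"d":{"gn":78,"o":96,"y":27},"fwv":{"sl":28,"u":88},"kop":{"rub":36,"s":29,"stn":82,"wzp":82},"ows":{"k":6},"q":53}
After op 10 (add /c 82): {"c":82,"d":{"gn":78,"o":96,"y":27},"fwv":{"sl":28,"u":88},"kop":{"rub":36,"s":29,"stn":82,"wzp":82},"ows":{"k":6},"q":53}
After op 11 (add /yg 79): {"c":82,"d":{"gn":78,"o":96,"y":27},"fwv":{"sl":28,"u":88},"kop":{"rub":36,"s":29,"stn":82,"wzp":82},"ows":{"k":6},"q":53,"yg":79}
After op 12 (replace /kop/wzp 78): {"c":82,"d":{"gn":78,"o":96,"y":27},"fwv":{"sl":28,"u":88},"kop":{"rub":36,"s":29,"stn":82,"wzp":78},"ows":{"k":6},"q":53,"yg":79}
After op 13 (replace /kop/s 16): {"c":82,"d":{"gn":78,"o":96,"y":27},"fwv":{"sl":28,"u":88},"kop":{"rub":36,"s":16,"stn":82,"wzp":78},"ows":{"k":6},"q":53,"yg":79}
Value at /kop/wzp: 78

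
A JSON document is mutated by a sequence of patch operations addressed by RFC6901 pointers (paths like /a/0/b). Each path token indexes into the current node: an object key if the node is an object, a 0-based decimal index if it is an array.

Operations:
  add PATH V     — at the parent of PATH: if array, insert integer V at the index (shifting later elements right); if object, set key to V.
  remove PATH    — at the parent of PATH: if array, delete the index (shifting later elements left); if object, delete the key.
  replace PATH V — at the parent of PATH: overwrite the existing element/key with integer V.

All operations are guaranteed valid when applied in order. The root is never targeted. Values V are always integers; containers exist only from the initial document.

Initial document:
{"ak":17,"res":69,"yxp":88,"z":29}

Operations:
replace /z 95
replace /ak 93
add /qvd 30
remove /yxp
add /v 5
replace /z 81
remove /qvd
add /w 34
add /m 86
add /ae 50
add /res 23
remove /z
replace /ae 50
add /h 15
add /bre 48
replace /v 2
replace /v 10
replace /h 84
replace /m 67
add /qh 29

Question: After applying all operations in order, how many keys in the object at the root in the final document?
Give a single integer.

Answer: 9

Derivation:
After op 1 (replace /z 95): {"ak":17,"res":69,"yxp":88,"z":95}
After op 2 (replace /ak 93): {"ak":93,"res":69,"yxp":88,"z":95}
After op 3 (add /qvd 30): {"ak":93,"qvd":30,"res":69,"yxp":88,"z":95}
After op 4 (remove /yxp): {"ak":93,"qvd":30,"res":69,"z":95}
After op 5 (add /v 5): {"ak":93,"qvd":30,"res":69,"v":5,"z":95}
After op 6 (replace /z 81): {"ak":93,"qvd":30,"res":69,"v":5,"z":81}
After op 7 (remove /qvd): {"ak":93,"res":69,"v":5,"z":81}
After op 8 (add /w 34): {"ak":93,"res":69,"v":5,"w":34,"z":81}
After op 9 (add /m 86): {"ak":93,"m":86,"res":69,"v":5,"w":34,"z":81}
After op 10 (add /ae 50): {"ae":50,"ak":93,"m":86,"res":69,"v":5,"w":34,"z":81}
After op 11 (add /res 23): {"ae":50,"ak":93,"m":86,"res":23,"v":5,"w":34,"z":81}
After op 12 (remove /z): {"ae":50,"ak":93,"m":86,"res":23,"v":5,"w":34}
After op 13 (replace /ae 50): {"ae":50,"ak":93,"m":86,"res":23,"v":5,"w":34}
After op 14 (add /h 15): {"ae":50,"ak":93,"h":15,"m":86,"res":23,"v":5,"w":34}
After op 15 (add /bre 48): {"ae":50,"ak":93,"bre":48,"h":15,"m":86,"res":23,"v":5,"w":34}
After op 16 (replace /v 2): {"ae":50,"ak":93,"bre":48,"h":15,"m":86,"res":23,"v":2,"w":34}
After op 17 (replace /v 10): {"ae":50,"ak":93,"bre":48,"h":15,"m":86,"res":23,"v":10,"w":34}
After op 18 (replace /h 84): {"ae":50,"ak":93,"bre":48,"h":84,"m":86,"res":23,"v":10,"w":34}
After op 19 (replace /m 67): {"ae":50,"ak":93,"bre":48,"h":84,"m":67,"res":23,"v":10,"w":34}
After op 20 (add /qh 29): {"ae":50,"ak":93,"bre":48,"h":84,"m":67,"qh":29,"res":23,"v":10,"w":34}
Size at the root: 9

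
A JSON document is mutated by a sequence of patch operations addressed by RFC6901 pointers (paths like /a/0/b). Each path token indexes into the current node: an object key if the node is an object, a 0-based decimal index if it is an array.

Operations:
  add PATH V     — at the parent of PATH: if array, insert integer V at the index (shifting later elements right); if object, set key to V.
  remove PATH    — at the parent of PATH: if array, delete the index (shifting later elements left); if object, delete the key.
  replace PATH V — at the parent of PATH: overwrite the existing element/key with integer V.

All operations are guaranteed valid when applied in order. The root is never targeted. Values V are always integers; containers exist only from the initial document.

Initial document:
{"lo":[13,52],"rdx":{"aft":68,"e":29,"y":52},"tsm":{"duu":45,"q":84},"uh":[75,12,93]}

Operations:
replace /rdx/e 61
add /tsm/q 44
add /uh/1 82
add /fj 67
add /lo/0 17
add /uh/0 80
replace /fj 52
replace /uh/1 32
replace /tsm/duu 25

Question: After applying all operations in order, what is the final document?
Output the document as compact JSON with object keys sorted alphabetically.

After op 1 (replace /rdx/e 61): {"lo":[13,52],"rdx":{"aft":68,"e":61,"y":52},"tsm":{"duu":45,"q":84},"uh":[75,12,93]}
After op 2 (add /tsm/q 44): {"lo":[13,52],"rdx":{"aft":68,"e":61,"y":52},"tsm":{"duu":45,"q":44},"uh":[75,12,93]}
After op 3 (add /uh/1 82): {"lo":[13,52],"rdx":{"aft":68,"e":61,"y":52},"tsm":{"duu":45,"q":44},"uh":[75,82,12,93]}
After op 4 (add /fj 67): {"fj":67,"lo":[13,52],"rdx":{"aft":68,"e":61,"y":52},"tsm":{"duu":45,"q":44},"uh":[75,82,12,93]}
After op 5 (add /lo/0 17): {"fj":67,"lo":[17,13,52],"rdx":{"aft":68,"e":61,"y":52},"tsm":{"duu":45,"q":44},"uh":[75,82,12,93]}
After op 6 (add /uh/0 80): {"fj":67,"lo":[17,13,52],"rdx":{"aft":68,"e":61,"y":52},"tsm":{"duu":45,"q":44},"uh":[80,75,82,12,93]}
After op 7 (replace /fj 52): {"fj":52,"lo":[17,13,52],"rdx":{"aft":68,"e":61,"y":52},"tsm":{"duu":45,"q":44},"uh":[80,75,82,12,93]}
After op 8 (replace /uh/1 32): {"fj":52,"lo":[17,13,52],"rdx":{"aft":68,"e":61,"y":52},"tsm":{"duu":45,"q":44},"uh":[80,32,82,12,93]}
After op 9 (replace /tsm/duu 25): {"fj":52,"lo":[17,13,52],"rdx":{"aft":68,"e":61,"y":52},"tsm":{"duu":25,"q":44},"uh":[80,32,82,12,93]}

Answer: {"fj":52,"lo":[17,13,52],"rdx":{"aft":68,"e":61,"y":52},"tsm":{"duu":25,"q":44},"uh":[80,32,82,12,93]}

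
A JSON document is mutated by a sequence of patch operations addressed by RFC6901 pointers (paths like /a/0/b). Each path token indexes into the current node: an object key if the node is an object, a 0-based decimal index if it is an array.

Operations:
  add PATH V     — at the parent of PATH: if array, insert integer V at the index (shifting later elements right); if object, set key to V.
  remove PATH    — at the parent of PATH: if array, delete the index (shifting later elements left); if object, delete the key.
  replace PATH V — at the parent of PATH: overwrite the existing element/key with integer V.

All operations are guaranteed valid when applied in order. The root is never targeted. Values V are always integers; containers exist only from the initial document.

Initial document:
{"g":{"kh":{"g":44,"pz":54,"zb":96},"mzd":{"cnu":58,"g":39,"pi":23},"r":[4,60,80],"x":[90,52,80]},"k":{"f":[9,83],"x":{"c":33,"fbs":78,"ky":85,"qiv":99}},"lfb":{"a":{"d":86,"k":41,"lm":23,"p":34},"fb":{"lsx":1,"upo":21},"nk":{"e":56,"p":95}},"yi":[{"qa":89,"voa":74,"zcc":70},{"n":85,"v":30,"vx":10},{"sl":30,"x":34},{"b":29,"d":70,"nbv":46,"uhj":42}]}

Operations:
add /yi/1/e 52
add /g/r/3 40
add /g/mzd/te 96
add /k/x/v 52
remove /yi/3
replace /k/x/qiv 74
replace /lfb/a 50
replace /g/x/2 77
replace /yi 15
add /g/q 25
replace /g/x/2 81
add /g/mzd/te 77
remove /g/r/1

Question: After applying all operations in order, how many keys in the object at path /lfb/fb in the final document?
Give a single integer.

Answer: 2

Derivation:
After op 1 (add /yi/1/e 52): {"g":{"kh":{"g":44,"pz":54,"zb":96},"mzd":{"cnu":58,"g":39,"pi":23},"r":[4,60,80],"x":[90,52,80]},"k":{"f":[9,83],"x":{"c":33,"fbs":78,"ky":85,"qiv":99}},"lfb":{"a":{"d":86,"k":41,"lm":23,"p":34},"fb":{"lsx":1,"upo":21},"nk":{"e":56,"p":95}},"yi":[{"qa":89,"voa":74,"zcc":70},{"e":52,"n":85,"v":30,"vx":10},{"sl":30,"x":34},{"b":29,"d":70,"nbv":46,"uhj":42}]}
After op 2 (add /g/r/3 40): {"g":{"kh":{"g":44,"pz":54,"zb":96},"mzd":{"cnu":58,"g":39,"pi":23},"r":[4,60,80,40],"x":[90,52,80]},"k":{"f":[9,83],"x":{"c":33,"fbs":78,"ky":85,"qiv":99}},"lfb":{"a":{"d":86,"k":41,"lm":23,"p":34},"fb":{"lsx":1,"upo":21},"nk":{"e":56,"p":95}},"yi":[{"qa":89,"voa":74,"zcc":70},{"e":52,"n":85,"v":30,"vx":10},{"sl":30,"x":34},{"b":29,"d":70,"nbv":46,"uhj":42}]}
After op 3 (add /g/mzd/te 96): {"g":{"kh":{"g":44,"pz":54,"zb":96},"mzd":{"cnu":58,"g":39,"pi":23,"te":96},"r":[4,60,80,40],"x":[90,52,80]},"k":{"f":[9,83],"x":{"c":33,"fbs":78,"ky":85,"qiv":99}},"lfb":{"a":{"d":86,"k":41,"lm":23,"p":34},"fb":{"lsx":1,"upo":21},"nk":{"e":56,"p":95}},"yi":[{"qa":89,"voa":74,"zcc":70},{"e":52,"n":85,"v":30,"vx":10},{"sl":30,"x":34},{"b":29,"d":70,"nbv":46,"uhj":42}]}
After op 4 (add /k/x/v 52): {"g":{"kh":{"g":44,"pz":54,"zb":96},"mzd":{"cnu":58,"g":39,"pi":23,"te":96},"r":[4,60,80,40],"x":[90,52,80]},"k":{"f":[9,83],"x":{"c":33,"fbs":78,"ky":85,"qiv":99,"v":52}},"lfb":{"a":{"d":86,"k":41,"lm":23,"p":34},"fb":{"lsx":1,"upo":21},"nk":{"e":56,"p":95}},"yi":[{"qa":89,"voa":74,"zcc":70},{"e":52,"n":85,"v":30,"vx":10},{"sl":30,"x":34},{"b":29,"d":70,"nbv":46,"uhj":42}]}
After op 5 (remove /yi/3): {"g":{"kh":{"g":44,"pz":54,"zb":96},"mzd":{"cnu":58,"g":39,"pi":23,"te":96},"r":[4,60,80,40],"x":[90,52,80]},"k":{"f":[9,83],"x":{"c":33,"fbs":78,"ky":85,"qiv":99,"v":52}},"lfb":{"a":{"d":86,"k":41,"lm":23,"p":34},"fb":{"lsx":1,"upo":21},"nk":{"e":56,"p":95}},"yi":[{"qa":89,"voa":74,"zcc":70},{"e":52,"n":85,"v":30,"vx":10},{"sl":30,"x":34}]}
After op 6 (replace /k/x/qiv 74): {"g":{"kh":{"g":44,"pz":54,"zb":96},"mzd":{"cnu":58,"g":39,"pi":23,"te":96},"r":[4,60,80,40],"x":[90,52,80]},"k":{"f":[9,83],"x":{"c":33,"fbs":78,"ky":85,"qiv":74,"v":52}},"lfb":{"a":{"d":86,"k":41,"lm":23,"p":34},"fb":{"lsx":1,"upo":21},"nk":{"e":56,"p":95}},"yi":[{"qa":89,"voa":74,"zcc":70},{"e":52,"n":85,"v":30,"vx":10},{"sl":30,"x":34}]}
After op 7 (replace /lfb/a 50): {"g":{"kh":{"g":44,"pz":54,"zb":96},"mzd":{"cnu":58,"g":39,"pi":23,"te":96},"r":[4,60,80,40],"x":[90,52,80]},"k":{"f":[9,83],"x":{"c":33,"fbs":78,"ky":85,"qiv":74,"v":52}},"lfb":{"a":50,"fb":{"lsx":1,"upo":21},"nk":{"e":56,"p":95}},"yi":[{"qa":89,"voa":74,"zcc":70},{"e":52,"n":85,"v":30,"vx":10},{"sl":30,"x":34}]}
After op 8 (replace /g/x/2 77): {"g":{"kh":{"g":44,"pz":54,"zb":96},"mzd":{"cnu":58,"g":39,"pi":23,"te":96},"r":[4,60,80,40],"x":[90,52,77]},"k":{"f":[9,83],"x":{"c":33,"fbs":78,"ky":85,"qiv":74,"v":52}},"lfb":{"a":50,"fb":{"lsx":1,"upo":21},"nk":{"e":56,"p":95}},"yi":[{"qa":89,"voa":74,"zcc":70},{"e":52,"n":85,"v":30,"vx":10},{"sl":30,"x":34}]}
After op 9 (replace /yi 15): {"g":{"kh":{"g":44,"pz":54,"zb":96},"mzd":{"cnu":58,"g":39,"pi":23,"te":96},"r":[4,60,80,40],"x":[90,52,77]},"k":{"f":[9,83],"x":{"c":33,"fbs":78,"ky":85,"qiv":74,"v":52}},"lfb":{"a":50,"fb":{"lsx":1,"upo":21},"nk":{"e":56,"p":95}},"yi":15}
After op 10 (add /g/q 25): {"g":{"kh":{"g":44,"pz":54,"zb":96},"mzd":{"cnu":58,"g":39,"pi":23,"te":96},"q":25,"r":[4,60,80,40],"x":[90,52,77]},"k":{"f":[9,83],"x":{"c":33,"fbs":78,"ky":85,"qiv":74,"v":52}},"lfb":{"a":50,"fb":{"lsx":1,"upo":21},"nk":{"e":56,"p":95}},"yi":15}
After op 11 (replace /g/x/2 81): {"g":{"kh":{"g":44,"pz":54,"zb":96},"mzd":{"cnu":58,"g":39,"pi":23,"te":96},"q":25,"r":[4,60,80,40],"x":[90,52,81]},"k":{"f":[9,83],"x":{"c":33,"fbs":78,"ky":85,"qiv":74,"v":52}},"lfb":{"a":50,"fb":{"lsx":1,"upo":21},"nk":{"e":56,"p":95}},"yi":15}
After op 12 (add /g/mzd/te 77): {"g":{"kh":{"g":44,"pz":54,"zb":96},"mzd":{"cnu":58,"g":39,"pi":23,"te":77},"q":25,"r":[4,60,80,40],"x":[90,52,81]},"k":{"f":[9,83],"x":{"c":33,"fbs":78,"ky":85,"qiv":74,"v":52}},"lfb":{"a":50,"fb":{"lsx":1,"upo":21},"nk":{"e":56,"p":95}},"yi":15}
After op 13 (remove /g/r/1): {"g":{"kh":{"g":44,"pz":54,"zb":96},"mzd":{"cnu":58,"g":39,"pi":23,"te":77},"q":25,"r":[4,80,40],"x":[90,52,81]},"k":{"f":[9,83],"x":{"c":33,"fbs":78,"ky":85,"qiv":74,"v":52}},"lfb":{"a":50,"fb":{"lsx":1,"upo":21},"nk":{"e":56,"p":95}},"yi":15}
Size at path /lfb/fb: 2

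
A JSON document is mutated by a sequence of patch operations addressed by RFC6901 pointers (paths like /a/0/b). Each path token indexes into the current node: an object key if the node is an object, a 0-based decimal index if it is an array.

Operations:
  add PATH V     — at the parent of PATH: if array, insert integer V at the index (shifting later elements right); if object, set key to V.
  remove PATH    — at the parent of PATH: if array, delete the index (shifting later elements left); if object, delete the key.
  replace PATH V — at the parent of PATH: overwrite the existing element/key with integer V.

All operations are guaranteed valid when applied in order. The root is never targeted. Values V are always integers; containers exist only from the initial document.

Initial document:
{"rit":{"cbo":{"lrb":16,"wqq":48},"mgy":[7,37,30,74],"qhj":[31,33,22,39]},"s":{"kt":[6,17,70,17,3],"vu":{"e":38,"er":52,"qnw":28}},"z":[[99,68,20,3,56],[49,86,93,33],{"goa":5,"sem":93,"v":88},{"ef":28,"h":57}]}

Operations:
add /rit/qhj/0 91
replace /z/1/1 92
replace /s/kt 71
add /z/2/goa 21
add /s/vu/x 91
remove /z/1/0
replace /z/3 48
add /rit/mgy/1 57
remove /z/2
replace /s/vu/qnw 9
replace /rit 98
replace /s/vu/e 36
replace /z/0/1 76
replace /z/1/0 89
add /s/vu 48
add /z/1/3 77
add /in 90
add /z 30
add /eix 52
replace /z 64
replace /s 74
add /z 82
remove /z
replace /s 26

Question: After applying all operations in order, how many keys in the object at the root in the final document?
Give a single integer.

After op 1 (add /rit/qhj/0 91): {"rit":{"cbo":{"lrb":16,"wqq":48},"mgy":[7,37,30,74],"qhj":[91,31,33,22,39]},"s":{"kt":[6,17,70,17,3],"vu":{"e":38,"er":52,"qnw":28}},"z":[[99,68,20,3,56],[49,86,93,33],{"goa":5,"sem":93,"v":88},{"ef":28,"h":57}]}
After op 2 (replace /z/1/1 92): {"rit":{"cbo":{"lrb":16,"wqq":48},"mgy":[7,37,30,74],"qhj":[91,31,33,22,39]},"s":{"kt":[6,17,70,17,3],"vu":{"e":38,"er":52,"qnw":28}},"z":[[99,68,20,3,56],[49,92,93,33],{"goa":5,"sem":93,"v":88},{"ef":28,"h":57}]}
After op 3 (replace /s/kt 71): {"rit":{"cbo":{"lrb":16,"wqq":48},"mgy":[7,37,30,74],"qhj":[91,31,33,22,39]},"s":{"kt":71,"vu":{"e":38,"er":52,"qnw":28}},"z":[[99,68,20,3,56],[49,92,93,33],{"goa":5,"sem":93,"v":88},{"ef":28,"h":57}]}
After op 4 (add /z/2/goa 21): {"rit":{"cbo":{"lrb":16,"wqq":48},"mgy":[7,37,30,74],"qhj":[91,31,33,22,39]},"s":{"kt":71,"vu":{"e":38,"er":52,"qnw":28}},"z":[[99,68,20,3,56],[49,92,93,33],{"goa":21,"sem":93,"v":88},{"ef":28,"h":57}]}
After op 5 (add /s/vu/x 91): {"rit":{"cbo":{"lrb":16,"wqq":48},"mgy":[7,37,30,74],"qhj":[91,31,33,22,39]},"s":{"kt":71,"vu":{"e":38,"er":52,"qnw":28,"x":91}},"z":[[99,68,20,3,56],[49,92,93,33],{"goa":21,"sem":93,"v":88},{"ef":28,"h":57}]}
After op 6 (remove /z/1/0): {"rit":{"cbo":{"lrb":16,"wqq":48},"mgy":[7,37,30,74],"qhj":[91,31,33,22,39]},"s":{"kt":71,"vu":{"e":38,"er":52,"qnw":28,"x":91}},"z":[[99,68,20,3,56],[92,93,33],{"goa":21,"sem":93,"v":88},{"ef":28,"h":57}]}
After op 7 (replace /z/3 48): {"rit":{"cbo":{"lrb":16,"wqq":48},"mgy":[7,37,30,74],"qhj":[91,31,33,22,39]},"s":{"kt":71,"vu":{"e":38,"er":52,"qnw":28,"x":91}},"z":[[99,68,20,3,56],[92,93,33],{"goa":21,"sem":93,"v":88},48]}
After op 8 (add /rit/mgy/1 57): {"rit":{"cbo":{"lrb":16,"wqq":48},"mgy":[7,57,37,30,74],"qhj":[91,31,33,22,39]},"s":{"kt":71,"vu":{"e":38,"er":52,"qnw":28,"x":91}},"z":[[99,68,20,3,56],[92,93,33],{"goa":21,"sem":93,"v":88},48]}
After op 9 (remove /z/2): {"rit":{"cbo":{"lrb":16,"wqq":48},"mgy":[7,57,37,30,74],"qhj":[91,31,33,22,39]},"s":{"kt":71,"vu":{"e":38,"er":52,"qnw":28,"x":91}},"z":[[99,68,20,3,56],[92,93,33],48]}
After op 10 (replace /s/vu/qnw 9): {"rit":{"cbo":{"lrb":16,"wqq":48},"mgy":[7,57,37,30,74],"qhj":[91,31,33,22,39]},"s":{"kt":71,"vu":{"e":38,"er":52,"qnw":9,"x":91}},"z":[[99,68,20,3,56],[92,93,33],48]}
After op 11 (replace /rit 98): {"rit":98,"s":{"kt":71,"vu":{"e":38,"er":52,"qnw":9,"x":91}},"z":[[99,68,20,3,56],[92,93,33],48]}
After op 12 (replace /s/vu/e 36): {"rit":98,"s":{"kt":71,"vu":{"e":36,"er":52,"qnw":9,"x":91}},"z":[[99,68,20,3,56],[92,93,33],48]}
After op 13 (replace /z/0/1 76): {"rit":98,"s":{"kt":71,"vu":{"e":36,"er":52,"qnw":9,"x":91}},"z":[[99,76,20,3,56],[92,93,33],48]}
After op 14 (replace /z/1/0 89): {"rit":98,"s":{"kt":71,"vu":{"e":36,"er":52,"qnw":9,"x":91}},"z":[[99,76,20,3,56],[89,93,33],48]}
After op 15 (add /s/vu 48): {"rit":98,"s":{"kt":71,"vu":48},"z":[[99,76,20,3,56],[89,93,33],48]}
After op 16 (add /z/1/3 77): {"rit":98,"s":{"kt":71,"vu":48},"z":[[99,76,20,3,56],[89,93,33,77],48]}
After op 17 (add /in 90): {"in":90,"rit":98,"s":{"kt":71,"vu":48},"z":[[99,76,20,3,56],[89,93,33,77],48]}
After op 18 (add /z 30): {"in":90,"rit":98,"s":{"kt":71,"vu":48},"z":30}
After op 19 (add /eix 52): {"eix":52,"in":90,"rit":98,"s":{"kt":71,"vu":48},"z":30}
After op 20 (replace /z 64): {"eix":52,"in":90,"rit":98,"s":{"kt":71,"vu":48},"z":64}
After op 21 (replace /s 74): {"eix":52,"in":90,"rit":98,"s":74,"z":64}
After op 22 (add /z 82): {"eix":52,"in":90,"rit":98,"s":74,"z":82}
After op 23 (remove /z): {"eix":52,"in":90,"rit":98,"s":74}
After op 24 (replace /s 26): {"eix":52,"in":90,"rit":98,"s":26}
Size at the root: 4

Answer: 4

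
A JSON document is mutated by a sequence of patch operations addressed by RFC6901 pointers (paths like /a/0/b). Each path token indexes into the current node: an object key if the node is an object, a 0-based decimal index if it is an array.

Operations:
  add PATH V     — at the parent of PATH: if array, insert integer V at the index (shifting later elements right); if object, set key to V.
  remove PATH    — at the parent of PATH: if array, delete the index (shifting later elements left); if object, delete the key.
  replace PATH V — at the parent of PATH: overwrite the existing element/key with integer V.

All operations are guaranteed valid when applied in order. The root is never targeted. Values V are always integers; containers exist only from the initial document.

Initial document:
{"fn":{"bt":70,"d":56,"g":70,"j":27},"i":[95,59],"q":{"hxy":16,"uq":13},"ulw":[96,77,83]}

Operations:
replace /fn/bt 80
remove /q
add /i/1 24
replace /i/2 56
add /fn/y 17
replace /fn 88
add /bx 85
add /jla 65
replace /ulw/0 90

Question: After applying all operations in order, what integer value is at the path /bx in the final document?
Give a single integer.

After op 1 (replace /fn/bt 80): {"fn":{"bt":80,"d":56,"g":70,"j":27},"i":[95,59],"q":{"hxy":16,"uq":13},"ulw":[96,77,83]}
After op 2 (remove /q): {"fn":{"bt":80,"d":56,"g":70,"j":27},"i":[95,59],"ulw":[96,77,83]}
After op 3 (add /i/1 24): {"fn":{"bt":80,"d":56,"g":70,"j":27},"i":[95,24,59],"ulw":[96,77,83]}
After op 4 (replace /i/2 56): {"fn":{"bt":80,"d":56,"g":70,"j":27},"i":[95,24,56],"ulw":[96,77,83]}
After op 5 (add /fn/y 17): {"fn":{"bt":80,"d":56,"g":70,"j":27,"y":17},"i":[95,24,56],"ulw":[96,77,83]}
After op 6 (replace /fn 88): {"fn":88,"i":[95,24,56],"ulw":[96,77,83]}
After op 7 (add /bx 85): {"bx":85,"fn":88,"i":[95,24,56],"ulw":[96,77,83]}
After op 8 (add /jla 65): {"bx":85,"fn":88,"i":[95,24,56],"jla":65,"ulw":[96,77,83]}
After op 9 (replace /ulw/0 90): {"bx":85,"fn":88,"i":[95,24,56],"jla":65,"ulw":[90,77,83]}
Value at /bx: 85

Answer: 85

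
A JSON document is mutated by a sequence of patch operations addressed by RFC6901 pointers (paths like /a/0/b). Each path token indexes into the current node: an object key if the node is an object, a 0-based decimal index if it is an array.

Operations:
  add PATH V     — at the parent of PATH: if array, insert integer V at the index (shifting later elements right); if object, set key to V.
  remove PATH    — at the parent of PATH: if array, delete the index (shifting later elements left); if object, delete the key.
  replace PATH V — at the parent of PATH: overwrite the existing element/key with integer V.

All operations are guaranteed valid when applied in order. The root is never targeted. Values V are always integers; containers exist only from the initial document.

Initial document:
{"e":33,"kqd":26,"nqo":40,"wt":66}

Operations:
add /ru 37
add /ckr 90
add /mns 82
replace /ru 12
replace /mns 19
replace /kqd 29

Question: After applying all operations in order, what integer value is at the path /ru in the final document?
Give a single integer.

After op 1 (add /ru 37): {"e":33,"kqd":26,"nqo":40,"ru":37,"wt":66}
After op 2 (add /ckr 90): {"ckr":90,"e":33,"kqd":26,"nqo":40,"ru":37,"wt":66}
After op 3 (add /mns 82): {"ckr":90,"e":33,"kqd":26,"mns":82,"nqo":40,"ru":37,"wt":66}
After op 4 (replace /ru 12): {"ckr":90,"e":33,"kqd":26,"mns":82,"nqo":40,"ru":12,"wt":66}
After op 5 (replace /mns 19): {"ckr":90,"e":33,"kqd":26,"mns":19,"nqo":40,"ru":12,"wt":66}
After op 6 (replace /kqd 29): {"ckr":90,"e":33,"kqd":29,"mns":19,"nqo":40,"ru":12,"wt":66}
Value at /ru: 12

Answer: 12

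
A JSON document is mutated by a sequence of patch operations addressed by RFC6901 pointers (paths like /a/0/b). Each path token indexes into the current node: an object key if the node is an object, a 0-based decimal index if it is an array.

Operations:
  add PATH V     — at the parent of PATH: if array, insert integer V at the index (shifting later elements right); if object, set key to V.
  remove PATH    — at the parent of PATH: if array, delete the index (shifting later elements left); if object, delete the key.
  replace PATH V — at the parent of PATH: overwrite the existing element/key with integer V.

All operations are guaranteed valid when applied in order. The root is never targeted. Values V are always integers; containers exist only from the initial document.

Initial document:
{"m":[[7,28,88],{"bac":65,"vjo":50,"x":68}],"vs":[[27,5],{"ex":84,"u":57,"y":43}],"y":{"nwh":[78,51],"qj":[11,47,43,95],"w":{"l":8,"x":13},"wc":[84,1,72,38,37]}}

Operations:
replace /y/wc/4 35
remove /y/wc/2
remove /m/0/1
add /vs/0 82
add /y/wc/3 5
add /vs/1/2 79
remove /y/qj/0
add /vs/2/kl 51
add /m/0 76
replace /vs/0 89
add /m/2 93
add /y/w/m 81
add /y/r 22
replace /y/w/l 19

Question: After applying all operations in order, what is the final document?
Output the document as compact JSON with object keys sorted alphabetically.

Answer: {"m":[76,[7,88],93,{"bac":65,"vjo":50,"x":68}],"vs":[89,[27,5,79],{"ex":84,"kl":51,"u":57,"y":43}],"y":{"nwh":[78,51],"qj":[47,43,95],"r":22,"w":{"l":19,"m":81,"x":13},"wc":[84,1,38,5,35]}}

Derivation:
After op 1 (replace /y/wc/4 35): {"m":[[7,28,88],{"bac":65,"vjo":50,"x":68}],"vs":[[27,5],{"ex":84,"u":57,"y":43}],"y":{"nwh":[78,51],"qj":[11,47,43,95],"w":{"l":8,"x":13},"wc":[84,1,72,38,35]}}
After op 2 (remove /y/wc/2): {"m":[[7,28,88],{"bac":65,"vjo":50,"x":68}],"vs":[[27,5],{"ex":84,"u":57,"y":43}],"y":{"nwh":[78,51],"qj":[11,47,43,95],"w":{"l":8,"x":13},"wc":[84,1,38,35]}}
After op 3 (remove /m/0/1): {"m":[[7,88],{"bac":65,"vjo":50,"x":68}],"vs":[[27,5],{"ex":84,"u":57,"y":43}],"y":{"nwh":[78,51],"qj":[11,47,43,95],"w":{"l":8,"x":13},"wc":[84,1,38,35]}}
After op 4 (add /vs/0 82): {"m":[[7,88],{"bac":65,"vjo":50,"x":68}],"vs":[82,[27,5],{"ex":84,"u":57,"y":43}],"y":{"nwh":[78,51],"qj":[11,47,43,95],"w":{"l":8,"x":13},"wc":[84,1,38,35]}}
After op 5 (add /y/wc/3 5): {"m":[[7,88],{"bac":65,"vjo":50,"x":68}],"vs":[82,[27,5],{"ex":84,"u":57,"y":43}],"y":{"nwh":[78,51],"qj":[11,47,43,95],"w":{"l":8,"x":13},"wc":[84,1,38,5,35]}}
After op 6 (add /vs/1/2 79): {"m":[[7,88],{"bac":65,"vjo":50,"x":68}],"vs":[82,[27,5,79],{"ex":84,"u":57,"y":43}],"y":{"nwh":[78,51],"qj":[11,47,43,95],"w":{"l":8,"x":13},"wc":[84,1,38,5,35]}}
After op 7 (remove /y/qj/0): {"m":[[7,88],{"bac":65,"vjo":50,"x":68}],"vs":[82,[27,5,79],{"ex":84,"u":57,"y":43}],"y":{"nwh":[78,51],"qj":[47,43,95],"w":{"l":8,"x":13},"wc":[84,1,38,5,35]}}
After op 8 (add /vs/2/kl 51): {"m":[[7,88],{"bac":65,"vjo":50,"x":68}],"vs":[82,[27,5,79],{"ex":84,"kl":51,"u":57,"y":43}],"y":{"nwh":[78,51],"qj":[47,43,95],"w":{"l":8,"x":13},"wc":[84,1,38,5,35]}}
After op 9 (add /m/0 76): {"m":[76,[7,88],{"bac":65,"vjo":50,"x":68}],"vs":[82,[27,5,79],{"ex":84,"kl":51,"u":57,"y":43}],"y":{"nwh":[78,51],"qj":[47,43,95],"w":{"l":8,"x":13},"wc":[84,1,38,5,35]}}
After op 10 (replace /vs/0 89): {"m":[76,[7,88],{"bac":65,"vjo":50,"x":68}],"vs":[89,[27,5,79],{"ex":84,"kl":51,"u":57,"y":43}],"y":{"nwh":[78,51],"qj":[47,43,95],"w":{"l":8,"x":13},"wc":[84,1,38,5,35]}}
After op 11 (add /m/2 93): {"m":[76,[7,88],93,{"bac":65,"vjo":50,"x":68}],"vs":[89,[27,5,79],{"ex":84,"kl":51,"u":57,"y":43}],"y":{"nwh":[78,51],"qj":[47,43,95],"w":{"l":8,"x":13},"wc":[84,1,38,5,35]}}
After op 12 (add /y/w/m 81): {"m":[76,[7,88],93,{"bac":65,"vjo":50,"x":68}],"vs":[89,[27,5,79],{"ex":84,"kl":51,"u":57,"y":43}],"y":{"nwh":[78,51],"qj":[47,43,95],"w":{"l":8,"m":81,"x":13},"wc":[84,1,38,5,35]}}
After op 13 (add /y/r 22): {"m":[76,[7,88],93,{"bac":65,"vjo":50,"x":68}],"vs":[89,[27,5,79],{"ex":84,"kl":51,"u":57,"y":43}],"y":{"nwh":[78,51],"qj":[47,43,95],"r":22,"w":{"l":8,"m":81,"x":13},"wc":[84,1,38,5,35]}}
After op 14 (replace /y/w/l 19): {"m":[76,[7,88],93,{"bac":65,"vjo":50,"x":68}],"vs":[89,[27,5,79],{"ex":84,"kl":51,"u":57,"y":43}],"y":{"nwh":[78,51],"qj":[47,43,95],"r":22,"w":{"l":19,"m":81,"x":13},"wc":[84,1,38,5,35]}}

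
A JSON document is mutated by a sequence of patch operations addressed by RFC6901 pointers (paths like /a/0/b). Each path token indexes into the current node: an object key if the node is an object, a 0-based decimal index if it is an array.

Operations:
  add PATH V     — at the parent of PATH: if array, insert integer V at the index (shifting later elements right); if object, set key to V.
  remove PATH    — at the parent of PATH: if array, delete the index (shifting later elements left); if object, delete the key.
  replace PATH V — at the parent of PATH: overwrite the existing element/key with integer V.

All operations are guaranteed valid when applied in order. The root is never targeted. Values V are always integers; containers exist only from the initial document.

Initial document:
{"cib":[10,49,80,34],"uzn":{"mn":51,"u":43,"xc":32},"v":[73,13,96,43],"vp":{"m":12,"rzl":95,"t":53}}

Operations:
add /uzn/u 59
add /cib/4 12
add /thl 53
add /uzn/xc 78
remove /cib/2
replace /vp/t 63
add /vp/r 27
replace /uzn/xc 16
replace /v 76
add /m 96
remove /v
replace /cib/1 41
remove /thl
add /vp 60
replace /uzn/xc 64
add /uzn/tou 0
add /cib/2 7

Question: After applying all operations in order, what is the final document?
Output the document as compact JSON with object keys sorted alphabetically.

Answer: {"cib":[10,41,7,34,12],"m":96,"uzn":{"mn":51,"tou":0,"u":59,"xc":64},"vp":60}

Derivation:
After op 1 (add /uzn/u 59): {"cib":[10,49,80,34],"uzn":{"mn":51,"u":59,"xc":32},"v":[73,13,96,43],"vp":{"m":12,"rzl":95,"t":53}}
After op 2 (add /cib/4 12): {"cib":[10,49,80,34,12],"uzn":{"mn":51,"u":59,"xc":32},"v":[73,13,96,43],"vp":{"m":12,"rzl":95,"t":53}}
After op 3 (add /thl 53): {"cib":[10,49,80,34,12],"thl":53,"uzn":{"mn":51,"u":59,"xc":32},"v":[73,13,96,43],"vp":{"m":12,"rzl":95,"t":53}}
After op 4 (add /uzn/xc 78): {"cib":[10,49,80,34,12],"thl":53,"uzn":{"mn":51,"u":59,"xc":78},"v":[73,13,96,43],"vp":{"m":12,"rzl":95,"t":53}}
After op 5 (remove /cib/2): {"cib":[10,49,34,12],"thl":53,"uzn":{"mn":51,"u":59,"xc":78},"v":[73,13,96,43],"vp":{"m":12,"rzl":95,"t":53}}
After op 6 (replace /vp/t 63): {"cib":[10,49,34,12],"thl":53,"uzn":{"mn":51,"u":59,"xc":78},"v":[73,13,96,43],"vp":{"m":12,"rzl":95,"t":63}}
After op 7 (add /vp/r 27): {"cib":[10,49,34,12],"thl":53,"uzn":{"mn":51,"u":59,"xc":78},"v":[73,13,96,43],"vp":{"m":12,"r":27,"rzl":95,"t":63}}
After op 8 (replace /uzn/xc 16): {"cib":[10,49,34,12],"thl":53,"uzn":{"mn":51,"u":59,"xc":16},"v":[73,13,96,43],"vp":{"m":12,"r":27,"rzl":95,"t":63}}
After op 9 (replace /v 76): {"cib":[10,49,34,12],"thl":53,"uzn":{"mn":51,"u":59,"xc":16},"v":76,"vp":{"m":12,"r":27,"rzl":95,"t":63}}
After op 10 (add /m 96): {"cib":[10,49,34,12],"m":96,"thl":53,"uzn":{"mn":51,"u":59,"xc":16},"v":76,"vp":{"m":12,"r":27,"rzl":95,"t":63}}
After op 11 (remove /v): {"cib":[10,49,34,12],"m":96,"thl":53,"uzn":{"mn":51,"u":59,"xc":16},"vp":{"m":12,"r":27,"rzl":95,"t":63}}
After op 12 (replace /cib/1 41): {"cib":[10,41,34,12],"m":96,"thl":53,"uzn":{"mn":51,"u":59,"xc":16},"vp":{"m":12,"r":27,"rzl":95,"t":63}}
After op 13 (remove /thl): {"cib":[10,41,34,12],"m":96,"uzn":{"mn":51,"u":59,"xc":16},"vp":{"m":12,"r":27,"rzl":95,"t":63}}
After op 14 (add /vp 60): {"cib":[10,41,34,12],"m":96,"uzn":{"mn":51,"u":59,"xc":16},"vp":60}
After op 15 (replace /uzn/xc 64): {"cib":[10,41,34,12],"m":96,"uzn":{"mn":51,"u":59,"xc":64},"vp":60}
After op 16 (add /uzn/tou 0): {"cib":[10,41,34,12],"m":96,"uzn":{"mn":51,"tou":0,"u":59,"xc":64},"vp":60}
After op 17 (add /cib/2 7): {"cib":[10,41,7,34,12],"m":96,"uzn":{"mn":51,"tou":0,"u":59,"xc":64},"vp":60}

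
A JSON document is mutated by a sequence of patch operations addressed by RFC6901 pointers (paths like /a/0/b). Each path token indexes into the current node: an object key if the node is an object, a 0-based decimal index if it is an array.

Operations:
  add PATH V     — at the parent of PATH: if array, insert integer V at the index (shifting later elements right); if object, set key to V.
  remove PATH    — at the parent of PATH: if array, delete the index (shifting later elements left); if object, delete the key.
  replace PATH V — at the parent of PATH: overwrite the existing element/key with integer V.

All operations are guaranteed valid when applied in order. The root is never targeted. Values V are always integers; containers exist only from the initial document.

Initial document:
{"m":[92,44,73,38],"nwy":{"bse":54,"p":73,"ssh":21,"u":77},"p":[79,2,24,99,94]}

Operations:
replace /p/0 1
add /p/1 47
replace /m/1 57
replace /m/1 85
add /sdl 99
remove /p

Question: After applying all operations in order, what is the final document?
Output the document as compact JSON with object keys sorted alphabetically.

Answer: {"m":[92,85,73,38],"nwy":{"bse":54,"p":73,"ssh":21,"u":77},"sdl":99}

Derivation:
After op 1 (replace /p/0 1): {"m":[92,44,73,38],"nwy":{"bse":54,"p":73,"ssh":21,"u":77},"p":[1,2,24,99,94]}
After op 2 (add /p/1 47): {"m":[92,44,73,38],"nwy":{"bse":54,"p":73,"ssh":21,"u":77},"p":[1,47,2,24,99,94]}
After op 3 (replace /m/1 57): {"m":[92,57,73,38],"nwy":{"bse":54,"p":73,"ssh":21,"u":77},"p":[1,47,2,24,99,94]}
After op 4 (replace /m/1 85): {"m":[92,85,73,38],"nwy":{"bse":54,"p":73,"ssh":21,"u":77},"p":[1,47,2,24,99,94]}
After op 5 (add /sdl 99): {"m":[92,85,73,38],"nwy":{"bse":54,"p":73,"ssh":21,"u":77},"p":[1,47,2,24,99,94],"sdl":99}
After op 6 (remove /p): {"m":[92,85,73,38],"nwy":{"bse":54,"p":73,"ssh":21,"u":77},"sdl":99}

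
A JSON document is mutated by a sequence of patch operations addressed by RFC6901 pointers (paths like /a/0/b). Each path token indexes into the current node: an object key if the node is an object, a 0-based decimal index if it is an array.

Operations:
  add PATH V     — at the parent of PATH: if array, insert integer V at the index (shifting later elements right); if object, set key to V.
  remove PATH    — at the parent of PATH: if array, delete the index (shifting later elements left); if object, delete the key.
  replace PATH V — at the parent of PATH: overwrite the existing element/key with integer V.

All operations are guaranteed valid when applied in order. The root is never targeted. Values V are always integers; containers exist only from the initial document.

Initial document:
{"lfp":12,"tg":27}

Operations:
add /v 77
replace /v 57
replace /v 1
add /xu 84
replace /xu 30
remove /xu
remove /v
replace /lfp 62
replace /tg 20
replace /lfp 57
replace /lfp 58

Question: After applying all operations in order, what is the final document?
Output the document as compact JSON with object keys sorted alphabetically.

Answer: {"lfp":58,"tg":20}

Derivation:
After op 1 (add /v 77): {"lfp":12,"tg":27,"v":77}
After op 2 (replace /v 57): {"lfp":12,"tg":27,"v":57}
After op 3 (replace /v 1): {"lfp":12,"tg":27,"v":1}
After op 4 (add /xu 84): {"lfp":12,"tg":27,"v":1,"xu":84}
After op 5 (replace /xu 30): {"lfp":12,"tg":27,"v":1,"xu":30}
After op 6 (remove /xu): {"lfp":12,"tg":27,"v":1}
After op 7 (remove /v): {"lfp":12,"tg":27}
After op 8 (replace /lfp 62): {"lfp":62,"tg":27}
After op 9 (replace /tg 20): {"lfp":62,"tg":20}
After op 10 (replace /lfp 57): {"lfp":57,"tg":20}
After op 11 (replace /lfp 58): {"lfp":58,"tg":20}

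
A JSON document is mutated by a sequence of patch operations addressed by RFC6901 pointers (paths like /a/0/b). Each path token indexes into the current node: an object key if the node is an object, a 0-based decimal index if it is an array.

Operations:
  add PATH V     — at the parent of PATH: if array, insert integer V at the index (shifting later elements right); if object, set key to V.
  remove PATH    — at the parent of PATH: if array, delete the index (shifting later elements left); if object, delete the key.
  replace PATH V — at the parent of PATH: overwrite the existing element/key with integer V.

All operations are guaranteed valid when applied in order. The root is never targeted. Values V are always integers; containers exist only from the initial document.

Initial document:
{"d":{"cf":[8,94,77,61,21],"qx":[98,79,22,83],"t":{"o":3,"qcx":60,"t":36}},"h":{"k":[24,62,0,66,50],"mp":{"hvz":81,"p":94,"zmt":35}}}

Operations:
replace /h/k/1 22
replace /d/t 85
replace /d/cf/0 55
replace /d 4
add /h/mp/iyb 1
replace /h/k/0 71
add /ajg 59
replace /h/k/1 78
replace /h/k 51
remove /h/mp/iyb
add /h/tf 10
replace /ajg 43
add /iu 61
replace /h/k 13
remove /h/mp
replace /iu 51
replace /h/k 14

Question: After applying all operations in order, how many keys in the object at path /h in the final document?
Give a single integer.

Answer: 2

Derivation:
After op 1 (replace /h/k/1 22): {"d":{"cf":[8,94,77,61,21],"qx":[98,79,22,83],"t":{"o":3,"qcx":60,"t":36}},"h":{"k":[24,22,0,66,50],"mp":{"hvz":81,"p":94,"zmt":35}}}
After op 2 (replace /d/t 85): {"d":{"cf":[8,94,77,61,21],"qx":[98,79,22,83],"t":85},"h":{"k":[24,22,0,66,50],"mp":{"hvz":81,"p":94,"zmt":35}}}
After op 3 (replace /d/cf/0 55): {"d":{"cf":[55,94,77,61,21],"qx":[98,79,22,83],"t":85},"h":{"k":[24,22,0,66,50],"mp":{"hvz":81,"p":94,"zmt":35}}}
After op 4 (replace /d 4): {"d":4,"h":{"k":[24,22,0,66,50],"mp":{"hvz":81,"p":94,"zmt":35}}}
After op 5 (add /h/mp/iyb 1): {"d":4,"h":{"k":[24,22,0,66,50],"mp":{"hvz":81,"iyb":1,"p":94,"zmt":35}}}
After op 6 (replace /h/k/0 71): {"d":4,"h":{"k":[71,22,0,66,50],"mp":{"hvz":81,"iyb":1,"p":94,"zmt":35}}}
After op 7 (add /ajg 59): {"ajg":59,"d":4,"h":{"k":[71,22,0,66,50],"mp":{"hvz":81,"iyb":1,"p":94,"zmt":35}}}
After op 8 (replace /h/k/1 78): {"ajg":59,"d":4,"h":{"k":[71,78,0,66,50],"mp":{"hvz":81,"iyb":1,"p":94,"zmt":35}}}
After op 9 (replace /h/k 51): {"ajg":59,"d":4,"h":{"k":51,"mp":{"hvz":81,"iyb":1,"p":94,"zmt":35}}}
After op 10 (remove /h/mp/iyb): {"ajg":59,"d":4,"h":{"k":51,"mp":{"hvz":81,"p":94,"zmt":35}}}
After op 11 (add /h/tf 10): {"ajg":59,"d":4,"h":{"k":51,"mp":{"hvz":81,"p":94,"zmt":35},"tf":10}}
After op 12 (replace /ajg 43): {"ajg":43,"d":4,"h":{"k":51,"mp":{"hvz":81,"p":94,"zmt":35},"tf":10}}
After op 13 (add /iu 61): {"ajg":43,"d":4,"h":{"k":51,"mp":{"hvz":81,"p":94,"zmt":35},"tf":10},"iu":61}
After op 14 (replace /h/k 13): {"ajg":43,"d":4,"h":{"k":13,"mp":{"hvz":81,"p":94,"zmt":35},"tf":10},"iu":61}
After op 15 (remove /h/mp): {"ajg":43,"d":4,"h":{"k":13,"tf":10},"iu":61}
After op 16 (replace /iu 51): {"ajg":43,"d":4,"h":{"k":13,"tf":10},"iu":51}
After op 17 (replace /h/k 14): {"ajg":43,"d":4,"h":{"k":14,"tf":10},"iu":51}
Size at path /h: 2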